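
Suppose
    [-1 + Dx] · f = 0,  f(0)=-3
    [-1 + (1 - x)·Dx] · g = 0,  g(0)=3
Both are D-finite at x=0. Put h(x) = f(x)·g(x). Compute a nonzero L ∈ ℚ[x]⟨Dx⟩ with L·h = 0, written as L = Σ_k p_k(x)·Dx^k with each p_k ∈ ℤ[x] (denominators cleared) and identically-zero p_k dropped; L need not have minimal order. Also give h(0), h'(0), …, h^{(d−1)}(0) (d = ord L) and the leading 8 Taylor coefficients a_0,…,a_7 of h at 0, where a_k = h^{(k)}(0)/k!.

f: a_k = -3, -3, -3/2, -1/2, -1/8, -1/40, -1/240, -1/1680, …
g: a_k = 3, 3, 3, 3, 3, 3, 3, 3, …
Product ⇒ symmetric product L₀, ord ≤ 1.
L = (2 - x) + (-1 + x)·Dx  (order 1).
h: a_k = -9, -18, -45/2, -24, -195/8, -489/20, -1957/80, -685/28, …
ICs: h(0) = -9.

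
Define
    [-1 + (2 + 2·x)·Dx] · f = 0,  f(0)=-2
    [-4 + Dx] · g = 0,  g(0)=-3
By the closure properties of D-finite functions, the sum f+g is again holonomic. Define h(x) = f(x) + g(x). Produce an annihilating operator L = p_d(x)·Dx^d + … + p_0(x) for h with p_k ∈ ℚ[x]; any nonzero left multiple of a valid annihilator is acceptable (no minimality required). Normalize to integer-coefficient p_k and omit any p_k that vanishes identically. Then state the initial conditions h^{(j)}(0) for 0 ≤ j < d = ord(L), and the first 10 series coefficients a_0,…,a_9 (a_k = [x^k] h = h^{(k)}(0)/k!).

f: a_k = -2, -1, 1/4, -1/8, 5/64, -7/128, 21/512, -33/1024, 429/16384, -715/32768, …
g: a_k = -3, -12, -24, -32, -32, -128/5, -256/15, -1024/105, -512/105, -2048/945, …
Weyl lclm of L_f,L_g ⇒ L₀ (ord ≤ 2).
L = (36 + 32·x) + (-65 - 128·x - 64·x^2)·Dx + (14 + 30·x + 16·x^2)·Dx^2  (order 2).
h: a_k = -5, -13, -95/4, -257/8, -2043/64, -16419/640, -130757/7680, -1052041/107520, -8343563/1720320, -67784539/30965760, …
ICs: h(0) = -5, h′(0) = -13.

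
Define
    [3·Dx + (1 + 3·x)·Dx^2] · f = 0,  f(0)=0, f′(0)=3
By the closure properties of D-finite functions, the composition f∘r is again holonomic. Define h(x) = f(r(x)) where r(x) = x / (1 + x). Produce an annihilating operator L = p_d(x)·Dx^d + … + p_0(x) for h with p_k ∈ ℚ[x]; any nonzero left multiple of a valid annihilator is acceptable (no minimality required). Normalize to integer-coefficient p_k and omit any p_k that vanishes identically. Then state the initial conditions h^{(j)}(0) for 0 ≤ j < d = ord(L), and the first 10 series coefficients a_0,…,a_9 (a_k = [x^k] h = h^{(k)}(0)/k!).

L = (5 + 8·x)·Dx + (1 + 5·x + 4·x^2)·Dx^2  (order 2).
h: a_k = 0, 3, -15/2, 21, -255/4, 1023/5, -1365/2, 16383/7, -65535/8, 29127, …
ICs: h(0) = 0, h′(0) = 3.

f: a_k = 0, 3, -9/2, 9, -81/4, 243/5, -243/2, 2187/7, -6561/8, 2187, …
h₀=f(r): pull back L_f along r ⇒ L₀.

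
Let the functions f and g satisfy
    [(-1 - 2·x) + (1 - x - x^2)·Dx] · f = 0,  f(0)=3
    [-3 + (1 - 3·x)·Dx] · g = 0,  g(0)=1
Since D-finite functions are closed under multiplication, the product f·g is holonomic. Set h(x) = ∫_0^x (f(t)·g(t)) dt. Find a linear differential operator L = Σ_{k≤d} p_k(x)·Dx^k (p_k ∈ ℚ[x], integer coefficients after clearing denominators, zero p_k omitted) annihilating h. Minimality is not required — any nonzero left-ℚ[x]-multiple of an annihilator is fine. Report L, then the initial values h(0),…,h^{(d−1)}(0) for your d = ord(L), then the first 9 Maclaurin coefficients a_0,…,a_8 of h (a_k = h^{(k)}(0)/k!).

f: a_k = 3, 3, 6, 9, 15, 24, 39, 63, 102, …
g: a_k = 1, 3, 9, 27, 81, 243, 729, 2187, 6561, …
Product ⇒ symmetric product L₀, ord ≤ 1.
Integrate: L := L₀·Dx.
L = (-4 + 4·x + 9·x^2)·Dx + (1 - 4·x + 2·x^2 + 3·x^3)·Dx^2  (order 2).
h: a_k = 0, 3, 6, 14, 135/4, 84, 214, 3891/7, 1467, …
ICs: h(0) = 0, h′(0) = 3.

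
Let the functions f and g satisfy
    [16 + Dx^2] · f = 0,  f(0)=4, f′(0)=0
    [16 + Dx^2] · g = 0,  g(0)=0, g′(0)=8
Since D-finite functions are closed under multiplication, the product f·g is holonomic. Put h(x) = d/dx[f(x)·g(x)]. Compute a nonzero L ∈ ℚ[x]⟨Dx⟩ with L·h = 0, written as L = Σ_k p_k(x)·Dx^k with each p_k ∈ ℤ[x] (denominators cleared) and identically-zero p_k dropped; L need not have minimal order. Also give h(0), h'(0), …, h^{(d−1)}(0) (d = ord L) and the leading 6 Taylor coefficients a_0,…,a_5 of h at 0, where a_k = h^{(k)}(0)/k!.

f: a_k = 4, 0, -32, 0, 128/3, 0, …
g: a_k = 0, 8, 0, -64/3, 0, 256/15, …
h₀=f·g: eliminate ⇒ L₀, order ≤ 2·2.
Derive L from L₀ (diff closure).
L = 64 + Dx^2  (order 2).
h: a_k = 32, 0, -1024, 0, 16384/3, 0, …
ICs: h(0) = 32, h′(0) = 0.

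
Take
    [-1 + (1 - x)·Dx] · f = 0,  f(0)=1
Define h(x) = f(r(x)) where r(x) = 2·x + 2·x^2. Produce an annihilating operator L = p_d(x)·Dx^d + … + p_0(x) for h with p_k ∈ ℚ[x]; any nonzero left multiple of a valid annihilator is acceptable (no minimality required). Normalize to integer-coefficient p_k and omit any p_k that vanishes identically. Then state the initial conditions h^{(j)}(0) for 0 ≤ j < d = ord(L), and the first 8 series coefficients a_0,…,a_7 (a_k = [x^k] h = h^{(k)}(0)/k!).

f: a_k = 1, 1, 1, 1, 1, 1, 1, 1, …
L₀ from L_f via x↦r, Dx↦r'^{-1}Dx.
L = (2 + 4·x) + (-1 + 2·x + 2·x^2)·Dx  (order 1).
h: a_k = 1, 2, 6, 16, 44, 120, 328, 896, …
ICs: h(0) = 1.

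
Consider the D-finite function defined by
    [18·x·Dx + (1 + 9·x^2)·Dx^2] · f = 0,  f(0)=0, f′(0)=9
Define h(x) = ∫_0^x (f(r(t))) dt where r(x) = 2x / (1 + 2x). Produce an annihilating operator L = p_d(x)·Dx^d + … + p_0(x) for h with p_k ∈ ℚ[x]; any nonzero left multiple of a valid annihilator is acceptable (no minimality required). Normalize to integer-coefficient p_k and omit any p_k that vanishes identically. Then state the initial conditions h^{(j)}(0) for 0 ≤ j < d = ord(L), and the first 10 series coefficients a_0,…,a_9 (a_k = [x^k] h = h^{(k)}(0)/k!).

f: a_k = 0, 9, 0, -27, 0, 729/5, 0, -6561/7, 0, 6561, …
h₀=f(r): pull back L_f along r ⇒ L₀.
h=∫₀ˣh₀: take L = L₀·Dx.
L = (4 + 80·x)·Dx^2 + (1 + 4·x + 40·x^2)·Dx^3  (order 3).
h: a_k = 0, 0, 9, -12, -36, 1152/5, -192/5, -29952/7, 95616/7, 57344, …
ICs: h(0) = 0, h′(0) = 0, h′′(0) = 18.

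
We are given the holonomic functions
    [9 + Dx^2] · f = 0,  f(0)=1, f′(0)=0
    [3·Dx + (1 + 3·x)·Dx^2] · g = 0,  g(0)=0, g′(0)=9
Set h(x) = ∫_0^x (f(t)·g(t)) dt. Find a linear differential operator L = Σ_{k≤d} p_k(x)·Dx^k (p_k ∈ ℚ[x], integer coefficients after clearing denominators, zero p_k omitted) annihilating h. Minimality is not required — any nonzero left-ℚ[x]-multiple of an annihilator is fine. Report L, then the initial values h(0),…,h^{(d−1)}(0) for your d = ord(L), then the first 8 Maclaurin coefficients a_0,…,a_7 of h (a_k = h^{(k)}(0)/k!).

L = (-81 + 486·x + 4617·x^2 + 11664·x^3 + 8748·x^4)·Dx + (36 + 540·x + 1944·x^2 + 1944·x^3)·Dx^2 + (180·x + 1134·x^2 + 2592·x^3 + 1944·x^4)·Dx^3 + (4 + 60·x + 216·x^2 + 216·x^3)·Dx^4 + (1 + 14·x + 69·x^2 + 144·x^3 + 108·x^4)·Dx^5  (order 5).
h: a_k = 0, 0, 9/2, -9/2, -27/8, 0, 729/80, -2187/112, …
ICs: h(0) = 0, h′(0) = 0, h′′(0) = 9, h′′′(0) = -27, h′′′′(0) = -81.

f: a_k = 1, 0, -9/2, 0, 27/8, 0, -81/80, 0, …
g: a_k = 0, 9, -27/2, 27, -243/4, 729/5, -729/2, 6561/7, …
L₀ := L_f ⊗_s L_g (sym. prod.), ord ≤ 4.
Integrate: L := L₀·Dx.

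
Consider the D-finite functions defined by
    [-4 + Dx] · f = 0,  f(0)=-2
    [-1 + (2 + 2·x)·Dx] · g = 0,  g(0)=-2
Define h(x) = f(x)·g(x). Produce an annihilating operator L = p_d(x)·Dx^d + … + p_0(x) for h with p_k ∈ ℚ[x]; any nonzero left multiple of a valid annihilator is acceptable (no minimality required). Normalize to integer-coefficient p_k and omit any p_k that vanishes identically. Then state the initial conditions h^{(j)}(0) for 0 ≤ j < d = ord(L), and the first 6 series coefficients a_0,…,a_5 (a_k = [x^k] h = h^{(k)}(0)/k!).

f: a_k = -2, -8, -16, -64/3, -64/3, -256/15, …
g: a_k = -2, -1, 1/4, -1/8, 5/64, -7/128, …
L₀ := L_f ⊗_s L_g (sym. prod.), ord ≤ 1.
L = (-9 - 8·x) + (2 + 2·x)·Dx  (order 1).
h: a_k = 4, 18, 79/2, 683/12, 1947/32, 49553/960, …
ICs: h(0) = 4.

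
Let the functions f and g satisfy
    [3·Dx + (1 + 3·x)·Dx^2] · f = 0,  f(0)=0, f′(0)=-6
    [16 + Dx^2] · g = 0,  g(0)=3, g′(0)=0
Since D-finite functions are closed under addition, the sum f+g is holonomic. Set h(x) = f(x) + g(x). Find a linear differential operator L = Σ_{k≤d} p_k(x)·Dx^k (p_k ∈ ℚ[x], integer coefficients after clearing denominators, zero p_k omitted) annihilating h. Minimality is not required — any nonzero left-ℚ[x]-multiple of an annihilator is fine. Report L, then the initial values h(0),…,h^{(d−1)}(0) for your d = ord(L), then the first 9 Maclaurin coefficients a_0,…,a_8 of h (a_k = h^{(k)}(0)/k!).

f: a_k = 0, -6, 9, -18, 81/2, -486/5, 243, -4374/7, 6561/4, …
g: a_k = 3, 0, -24, 0, 32, 0, -256/15, 0, 512/105, …
f+g: L₀ = lclm(L_f,L_g), ord ≤ 2+2.
L = (1680 + 2304·x + 3456·x^2)·Dx + (272 + 1584·x + 3456·x^2 + 3456·x^3)·Dx^2 + (105 + 144·x + 216·x^2)·Dx^3 + (17 + 99·x + 216·x^2 + 216·x^3)·Dx^4  (order 4).
h: a_k = 3, -6, -15, -18, 145/2, -486/5, 3389/15, -4374/7, 690953/420, …
ICs: h(0) = 3, h′(0) = -6, h′′(0) = -30, h′′′(0) = -108.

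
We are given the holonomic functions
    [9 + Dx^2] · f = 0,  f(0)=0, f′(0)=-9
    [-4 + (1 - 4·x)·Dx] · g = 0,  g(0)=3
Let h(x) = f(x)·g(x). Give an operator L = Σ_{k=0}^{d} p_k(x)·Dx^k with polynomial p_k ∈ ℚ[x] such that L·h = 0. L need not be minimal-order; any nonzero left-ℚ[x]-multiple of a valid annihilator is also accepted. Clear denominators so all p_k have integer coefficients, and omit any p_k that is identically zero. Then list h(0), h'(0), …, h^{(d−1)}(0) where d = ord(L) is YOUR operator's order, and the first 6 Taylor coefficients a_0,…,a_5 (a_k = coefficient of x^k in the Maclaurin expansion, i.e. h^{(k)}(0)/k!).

L = (-9 + 36·x) + 8·Dx + (-1 + 4·x)·Dx^2  (order 2).
h: a_k = 0, -27, -108, -783/2, -1566, -251289/40, …
ICs: h(0) = 0, h′(0) = -27.

f: a_k = 0, -9, 0, 27/2, 0, -243/40, …
g: a_k = 3, 12, 48, 192, 768, 3072, …
Product ⇒ symmetric product L₀, ord ≤ 2.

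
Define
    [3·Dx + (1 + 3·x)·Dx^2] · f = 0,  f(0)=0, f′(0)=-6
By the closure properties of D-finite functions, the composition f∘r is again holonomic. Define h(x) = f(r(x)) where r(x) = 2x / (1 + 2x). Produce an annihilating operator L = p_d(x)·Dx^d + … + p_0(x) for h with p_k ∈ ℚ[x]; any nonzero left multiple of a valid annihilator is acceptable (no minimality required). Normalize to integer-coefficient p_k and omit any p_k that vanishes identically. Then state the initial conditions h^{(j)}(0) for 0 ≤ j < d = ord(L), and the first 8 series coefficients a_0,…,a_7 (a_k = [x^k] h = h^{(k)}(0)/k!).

L = (10 + 32·x)·Dx + (1 + 10·x + 16·x^2)·Dx^2  (order 2).
h: a_k = 0, -12, 60, -336, 2040, -65472/5, 87360, -4194048/7, …
ICs: h(0) = 0, h′(0) = -12.

f: a_k = 0, -6, 9, -18, 81/2, -486/5, 243, -4374/7, …
Change of var in L_f (x↦r) gives L₀.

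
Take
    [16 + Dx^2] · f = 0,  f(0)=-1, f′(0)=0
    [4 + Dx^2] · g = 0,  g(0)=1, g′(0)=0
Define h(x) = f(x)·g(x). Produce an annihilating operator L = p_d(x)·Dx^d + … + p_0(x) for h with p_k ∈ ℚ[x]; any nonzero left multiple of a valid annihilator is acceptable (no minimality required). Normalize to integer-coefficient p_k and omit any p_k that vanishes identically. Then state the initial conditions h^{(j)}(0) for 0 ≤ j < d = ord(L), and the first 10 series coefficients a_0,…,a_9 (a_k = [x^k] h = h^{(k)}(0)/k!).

L = 144 + 40·Dx^2 + Dx^4  (order 4).
h: a_k = -1, 0, 10, 0, -82/3, 0, 292/9, 0, -6562/315, 0, …
ICs: h(0) = -1, h′(0) = 0, h′′(0) = 20, h′′′(0) = 0.

f: a_k = -1, 0, 8, 0, -32/3, 0, 256/45, 0, -512/315, 0, …
g: a_k = 1, 0, -2, 0, 2/3, 0, -4/45, 0, 2/315, 0, …
L₀ := L_f ⊗_s L_g (sym. prod.), ord ≤ 4.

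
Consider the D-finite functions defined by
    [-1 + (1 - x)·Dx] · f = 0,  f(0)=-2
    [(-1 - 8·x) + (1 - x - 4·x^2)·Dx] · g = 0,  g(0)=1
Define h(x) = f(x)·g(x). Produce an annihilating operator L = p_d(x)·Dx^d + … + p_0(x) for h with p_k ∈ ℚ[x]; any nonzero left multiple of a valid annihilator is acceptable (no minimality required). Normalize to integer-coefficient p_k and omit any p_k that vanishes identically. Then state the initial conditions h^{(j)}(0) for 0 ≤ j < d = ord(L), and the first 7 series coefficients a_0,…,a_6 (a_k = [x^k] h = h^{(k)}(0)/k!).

L = (-2 - 6·x + 12·x^2) + (1 - 2·x - 3·x^2 + 4·x^3)·Dx  (order 1).
h: a_k = -2, -4, -14, -32, -90, -220, -582, …
ICs: h(0) = -2.

f: a_k = -2, -2, -2, -2, -2, -2, -2, …
g: a_k = 1, 1, 5, 9, 29, 65, 181, …
h₀=f·g: eliminate ⇒ L₀, order ≤ 1·1.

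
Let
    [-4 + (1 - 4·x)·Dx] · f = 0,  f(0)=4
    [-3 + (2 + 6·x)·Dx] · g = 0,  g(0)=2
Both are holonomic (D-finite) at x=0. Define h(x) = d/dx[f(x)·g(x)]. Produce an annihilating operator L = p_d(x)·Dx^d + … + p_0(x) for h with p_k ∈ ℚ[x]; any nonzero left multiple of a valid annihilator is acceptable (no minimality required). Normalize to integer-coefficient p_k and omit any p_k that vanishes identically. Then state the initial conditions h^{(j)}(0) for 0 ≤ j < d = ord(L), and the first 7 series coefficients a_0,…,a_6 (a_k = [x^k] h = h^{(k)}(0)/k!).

f: a_k = 4, 16, 64, 256, 1024, 4096, 16384, …
g: a_k = 2, 3, -9/4, 27/8, -405/64, 1701/128, -15309/512, …
f·g: L₀ = L_f ⊗_s L_g, ord ≤ 1·1.
h₀' ⇒ L via d/dx closure of L₀.
L = (167 + 792·x + 432·x^2) + (-22 - 2·x + 288·x^2 + 288·x^3)·Dx  (order 1).
h: a_k = 44, 334, 4089/2, 43211/4, 1736945/32, 16628745/64, 310908437/256, …
ICs: h(0) = 44.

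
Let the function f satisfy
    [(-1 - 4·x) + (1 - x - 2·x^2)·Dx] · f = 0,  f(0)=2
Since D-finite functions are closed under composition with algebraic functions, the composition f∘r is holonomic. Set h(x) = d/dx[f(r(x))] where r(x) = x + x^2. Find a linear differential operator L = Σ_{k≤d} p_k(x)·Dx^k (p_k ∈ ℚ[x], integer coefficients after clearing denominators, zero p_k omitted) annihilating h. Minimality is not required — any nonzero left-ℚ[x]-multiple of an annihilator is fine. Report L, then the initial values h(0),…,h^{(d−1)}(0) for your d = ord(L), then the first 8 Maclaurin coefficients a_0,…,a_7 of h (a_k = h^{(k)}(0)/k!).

f: a_k = 2, 2, 6, 10, 22, 42, 86, 170, …
h₀=f(r): pull back L_f along r ⇒ L₀.
Derive L from L₀ (diff closure).
L = (8 + 10·x + 30·x^2 + 40·x^3 + 20·x^4) + (-1 - x + 5·x^2 + 10·x^3 + 10·x^4 + 4·x^5)·Dx  (order 1).
h: a_k = 2, 16, 66, 232, 800, 2628, 8358, 26112, …
ICs: h(0) = 2.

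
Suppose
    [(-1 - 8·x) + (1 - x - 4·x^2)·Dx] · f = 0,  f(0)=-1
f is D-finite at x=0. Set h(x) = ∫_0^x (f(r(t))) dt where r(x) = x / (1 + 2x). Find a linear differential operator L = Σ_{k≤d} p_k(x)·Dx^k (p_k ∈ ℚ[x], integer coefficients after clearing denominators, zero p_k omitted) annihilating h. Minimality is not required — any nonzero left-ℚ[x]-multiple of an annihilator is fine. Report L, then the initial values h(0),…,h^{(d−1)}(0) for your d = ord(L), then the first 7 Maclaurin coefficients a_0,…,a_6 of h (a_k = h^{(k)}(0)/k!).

L = (1 + 10·x)·Dx + (-1 - 5·x - 4·x^2 + 4·x^3)·Dx^2  (order 2).
h: a_k = 0, -1, -1/2, -1, 7/4, -27/5, 95/6, …
ICs: h(0) = 0, h′(0) = -1.

f: a_k = -1, -1, -5, -9, -29, -65, -181, …
L₀ from L_f via x↦r, Dx↦r'^{-1}Dx.
h=∫₀ˣh₀: take L = L₀·Dx.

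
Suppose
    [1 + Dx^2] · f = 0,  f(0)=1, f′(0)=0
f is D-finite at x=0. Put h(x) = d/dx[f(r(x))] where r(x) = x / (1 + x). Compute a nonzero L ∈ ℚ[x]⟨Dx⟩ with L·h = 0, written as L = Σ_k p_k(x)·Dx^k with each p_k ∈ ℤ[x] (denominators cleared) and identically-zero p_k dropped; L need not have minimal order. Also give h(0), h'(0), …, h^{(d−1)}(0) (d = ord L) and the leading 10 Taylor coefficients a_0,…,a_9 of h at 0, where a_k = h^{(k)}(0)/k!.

L = (7 + 12·x + 6·x^2) + (6 + 18·x + 18·x^2 + 6·x^3)·Dx + (1 + 4·x + 6·x^2 + 4·x^3 + x^4)·Dx^2  (order 2).
h: a_k = 0, -1, 3, -35/6, 55/6, -1501/120, 609/40, -16699/1008, 8791/560, -4260601/362880, …
ICs: h(0) = 0, h′(0) = -1.

f: a_k = 1, 0, -1/2, 0, 1/24, 0, -1/720, 0, 1/40320, 0, …
h₀=f(r): pull back L_f along r ⇒ L₀.
h=h₀': d/dx-closure on L₀ ⇒ L.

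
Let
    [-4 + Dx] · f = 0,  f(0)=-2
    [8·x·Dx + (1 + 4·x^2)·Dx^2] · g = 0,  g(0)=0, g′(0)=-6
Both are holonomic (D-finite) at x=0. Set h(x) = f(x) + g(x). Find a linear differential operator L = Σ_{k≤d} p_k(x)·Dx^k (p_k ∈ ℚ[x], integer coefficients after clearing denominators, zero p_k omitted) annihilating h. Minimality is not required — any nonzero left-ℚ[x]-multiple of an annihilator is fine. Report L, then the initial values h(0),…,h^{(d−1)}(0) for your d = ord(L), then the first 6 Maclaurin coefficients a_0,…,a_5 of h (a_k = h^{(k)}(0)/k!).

L = (8 - 32·x - 96·x^2 - 128·x^3)·Dx + (-6 - 8·x^2 - 64·x^4)·Dx^2 + (1 + 2·x + 8·x^2 + 8·x^3 + 16·x^4)·Dx^3  (order 3).
h: a_k = -2, -14, -16, -40/3, -64/3, -544/15, …
ICs: h(0) = -2, h′(0) = -14, h′′(0) = -32.

f: a_k = -2, -8, -16, -64/3, -64/3, -256/15, …
g: a_k = 0, -6, 0, 8, 0, -96/5, …
h₀=f+g: left-lcm gives L₀, ord ≤ 3.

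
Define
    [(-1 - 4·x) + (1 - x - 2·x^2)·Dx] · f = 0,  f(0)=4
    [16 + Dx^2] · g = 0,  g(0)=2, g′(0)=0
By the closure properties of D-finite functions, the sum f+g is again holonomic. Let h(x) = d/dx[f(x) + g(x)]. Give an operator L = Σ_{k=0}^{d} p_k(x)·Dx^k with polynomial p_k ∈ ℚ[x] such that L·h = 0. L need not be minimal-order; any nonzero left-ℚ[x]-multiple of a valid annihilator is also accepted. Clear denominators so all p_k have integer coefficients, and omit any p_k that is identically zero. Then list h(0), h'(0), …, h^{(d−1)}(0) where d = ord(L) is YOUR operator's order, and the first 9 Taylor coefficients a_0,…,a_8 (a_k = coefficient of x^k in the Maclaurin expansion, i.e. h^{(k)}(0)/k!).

L = (2880 + 9600·x + 20736·x^2 + 7680·x^3 + 15360·x^4 + 18432·x^5 + 12288·x^6) + (-368 - 1040·x + 2400·x^2 + 2048·x^3 - 2560·x^4 + 1536·x^5 + 7168·x^6 + 4096·x^7)·Dx + (180 + 600·x + 1296·x^2 + 480·x^3 + 960·x^4 + 1152·x^5 + 768·x^6)·Dx^2 + (-23 - 65·x + 150·x^2 + 128·x^3 - 160·x^4 + 96·x^5 + 448·x^6 + 256·x^7)·Dx^3  (order 3).
h: a_k = 4, -8, 60, 784/3, 420, 14456/15, 2380, 1731872/315, 12276, …
ICs: h(0) = 4, h′(0) = -8, h′′(0) = 120.

f: a_k = 4, 4, 12, 20, 44, 84, 172, 340, 684, …
g: a_k = 2, 0, -16, 0, 64/3, 0, -512/45, 0, 1024/315, …
f+g: L₀ = lclm(L_f,L_g), ord ≤ 1+2.
Derive L from L₀ (diff closure).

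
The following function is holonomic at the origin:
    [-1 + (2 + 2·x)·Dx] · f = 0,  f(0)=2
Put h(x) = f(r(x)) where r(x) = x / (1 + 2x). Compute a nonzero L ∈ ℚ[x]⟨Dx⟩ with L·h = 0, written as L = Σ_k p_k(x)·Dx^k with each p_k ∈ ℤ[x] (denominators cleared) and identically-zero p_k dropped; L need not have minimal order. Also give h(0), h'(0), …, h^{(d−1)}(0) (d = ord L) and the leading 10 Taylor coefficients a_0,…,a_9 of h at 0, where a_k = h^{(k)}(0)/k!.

f: a_k = 2, 1, -1/4, 1/8, -5/64, 7/128, -21/512, 33/1024, -429/16384, 715/32768, …
Change of var in L_f (x↦r) gives L₀.
L = -1 + (2 + 10·x + 12·x^2)·Dx  (order 1).
h: a_k = 2, 1, -9/4, 41/8, -757/64, 3543/128, -33645/512, 162105/1024, -6340365/16384, 31446635/32768, …
ICs: h(0) = 2.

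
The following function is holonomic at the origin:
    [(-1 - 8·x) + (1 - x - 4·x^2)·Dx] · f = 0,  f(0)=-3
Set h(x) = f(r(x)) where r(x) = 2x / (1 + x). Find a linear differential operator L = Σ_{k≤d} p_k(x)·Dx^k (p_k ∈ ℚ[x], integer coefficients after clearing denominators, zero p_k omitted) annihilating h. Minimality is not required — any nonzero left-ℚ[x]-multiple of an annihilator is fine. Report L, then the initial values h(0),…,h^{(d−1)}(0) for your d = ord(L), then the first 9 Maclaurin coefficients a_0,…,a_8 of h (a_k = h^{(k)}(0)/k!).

L = (2 + 34·x) + (-1 - x + 17·x^2 + 17·x^3)·Dx  (order 1).
h: a_k = -3, -6, -54, -102, -918, -1734, -15606, -29478, -265302, …
ICs: h(0) = -3.

f: a_k = -3, -3, -15, -27, -87, -195, -543, -1323, -3495, …
h₀=f(r): pull back L_f along r ⇒ L₀.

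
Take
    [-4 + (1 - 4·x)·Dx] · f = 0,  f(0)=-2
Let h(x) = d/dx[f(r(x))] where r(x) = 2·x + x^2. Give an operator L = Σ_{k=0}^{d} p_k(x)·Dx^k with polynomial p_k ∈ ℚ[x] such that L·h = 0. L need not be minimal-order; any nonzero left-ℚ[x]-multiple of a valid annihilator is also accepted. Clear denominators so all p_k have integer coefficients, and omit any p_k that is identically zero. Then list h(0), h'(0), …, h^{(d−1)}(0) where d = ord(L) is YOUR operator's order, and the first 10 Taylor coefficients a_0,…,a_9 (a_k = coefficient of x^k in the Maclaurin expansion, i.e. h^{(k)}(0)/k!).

L = (17 + 24·x + 12·x^2) + (-1 + 7·x + 12·x^2 + 4·x^3)·Dx  (order 1).
h: a_k = -16, -272, -3456, -39040, -413440, -4203264, -41545728, -402264064, -3834040320, -36091678720, …
ICs: h(0) = -16.

f: a_k = -2, -8, -32, -128, -512, -2048, -8192, -32768, -131072, -524288, …
Change of var in L_f (x↦r) gives L₀.
Derive L from L₀ (diff closure).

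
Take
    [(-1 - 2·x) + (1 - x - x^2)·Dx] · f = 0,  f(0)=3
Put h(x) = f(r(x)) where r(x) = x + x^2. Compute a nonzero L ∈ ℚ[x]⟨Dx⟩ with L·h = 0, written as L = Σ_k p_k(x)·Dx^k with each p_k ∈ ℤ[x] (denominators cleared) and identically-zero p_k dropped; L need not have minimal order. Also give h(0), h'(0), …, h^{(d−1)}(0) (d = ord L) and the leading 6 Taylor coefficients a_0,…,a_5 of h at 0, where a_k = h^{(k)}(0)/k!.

f: a_k = 3, 3, 6, 9, 15, 24, …
L₀ from L_f via x↦r, Dx↦r'^{-1}Dx.
L = (1 + 4·x + 6·x^2 + 4·x^3) + (-1 + x + 2·x^2 + 2·x^3 + x^4)·Dx  (order 1).
h: a_k = 3, 3, 9, 21, 48, 111, …
ICs: h(0) = 3.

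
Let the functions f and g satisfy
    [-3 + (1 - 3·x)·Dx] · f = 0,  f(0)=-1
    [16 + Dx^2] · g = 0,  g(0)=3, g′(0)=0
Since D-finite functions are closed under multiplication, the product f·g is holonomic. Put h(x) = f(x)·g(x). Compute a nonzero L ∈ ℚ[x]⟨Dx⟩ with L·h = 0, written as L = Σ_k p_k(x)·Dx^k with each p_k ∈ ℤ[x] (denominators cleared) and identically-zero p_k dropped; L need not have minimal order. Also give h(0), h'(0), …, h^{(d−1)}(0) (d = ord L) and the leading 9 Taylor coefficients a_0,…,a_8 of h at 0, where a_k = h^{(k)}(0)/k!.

L = (-16 + 48·x) + 6·Dx + (-1 + 3·x)·Dx^2  (order 2).
h: a_k = -3, -9, -3, -9, -59, -177, -7709/15, -7709/5, -486179/105, …
ICs: h(0) = -3, h′(0) = -9.

f: a_k = -1, -3, -9, -27, -81, -243, -729, -2187, -6561, …
g: a_k = 3, 0, -24, 0, 32, 0, -256/15, 0, 512/105, …
L₀ := L_f ⊗_s L_g (sym. prod.), ord ≤ 2.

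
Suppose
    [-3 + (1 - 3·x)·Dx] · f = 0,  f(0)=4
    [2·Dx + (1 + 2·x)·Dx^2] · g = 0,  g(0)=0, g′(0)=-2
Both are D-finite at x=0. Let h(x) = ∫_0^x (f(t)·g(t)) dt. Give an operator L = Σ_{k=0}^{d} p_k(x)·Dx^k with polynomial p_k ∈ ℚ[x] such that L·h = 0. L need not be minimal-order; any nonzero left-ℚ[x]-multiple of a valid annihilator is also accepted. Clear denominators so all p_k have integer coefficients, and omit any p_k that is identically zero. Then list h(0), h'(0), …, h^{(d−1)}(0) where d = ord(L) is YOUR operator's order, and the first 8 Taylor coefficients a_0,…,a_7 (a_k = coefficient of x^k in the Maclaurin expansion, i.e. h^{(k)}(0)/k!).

f: a_k = 4, 12, 36, 108, 324, 972, 2916, 8748, …
g: a_k = 0, -2, 2, -8/3, 4, -32/5, 32/3, -128/7, …
h₀=f·g: eliminate ⇒ L₀, order ≤ 1·2.
h=∫h₀ ⇒ L = L₀·Dx.
L = 6·Dx + (4 + 18·x)·Dx^2 + (-1 + x + 6·x^2)·Dx^3  (order 3).
h: a_k = 0, 0, -4, -16/3, -44/3, -32, -1264/15, -22112/105, …
ICs: h(0) = 0, h′(0) = 0, h′′(0) = -8.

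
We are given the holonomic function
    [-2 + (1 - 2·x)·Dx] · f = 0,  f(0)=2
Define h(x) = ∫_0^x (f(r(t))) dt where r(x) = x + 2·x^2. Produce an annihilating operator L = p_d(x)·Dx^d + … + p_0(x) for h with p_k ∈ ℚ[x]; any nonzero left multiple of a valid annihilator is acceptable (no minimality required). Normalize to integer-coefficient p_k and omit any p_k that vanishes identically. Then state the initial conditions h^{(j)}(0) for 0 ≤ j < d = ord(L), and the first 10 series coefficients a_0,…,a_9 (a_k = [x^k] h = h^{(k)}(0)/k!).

L = (2 + 8·x)·Dx + (-1 + 2·x + 4·x^2)·Dx^2  (order 2).
h: a_k = 0, 2, 2, 16/3, 12, 32, 256/3, 1664/7, 672, 17408/9, …
ICs: h(0) = 0, h′(0) = 2.

f: a_k = 2, 4, 8, 16, 32, 64, 128, 256, 512, 1024, …
L₀ from L_f via x↦r, Dx↦r'^{-1}Dx.
∫: right-multiply L₀ by Dx.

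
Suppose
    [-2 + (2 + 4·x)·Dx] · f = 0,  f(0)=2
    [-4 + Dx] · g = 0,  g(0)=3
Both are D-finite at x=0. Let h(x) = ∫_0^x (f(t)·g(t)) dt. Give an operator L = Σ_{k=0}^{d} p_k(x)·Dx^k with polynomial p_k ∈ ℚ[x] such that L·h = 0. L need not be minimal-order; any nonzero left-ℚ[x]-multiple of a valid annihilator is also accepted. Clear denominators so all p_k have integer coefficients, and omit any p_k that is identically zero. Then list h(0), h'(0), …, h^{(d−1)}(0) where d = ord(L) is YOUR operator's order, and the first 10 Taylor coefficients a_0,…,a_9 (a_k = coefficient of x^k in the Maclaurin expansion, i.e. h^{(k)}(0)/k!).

f: a_k = 2, 2, -1, 1, -5/4, 7/4, -21/8, 33/8, -429/64, 715/64, …
g: a_k = 3, 12, 24, 32, 32, 128/5, 256/15, 1024/105, 512/105, 2048/945, …
L₀ := L_f ⊗_s L_g (sym. prod.), ord ≤ 1.
h=∫₀ˣh₀: take L = L₀·Dx.
L = (-5 - 8·x)·Dx + (1 + 2·x)·Dx^2  (order 2).
h: a_k = 0, 6, 15, 23, 103/4, 449/20, 1949/120, 1643/168, 36047/6720, 135617/60480, …
ICs: h(0) = 0, h′(0) = 6.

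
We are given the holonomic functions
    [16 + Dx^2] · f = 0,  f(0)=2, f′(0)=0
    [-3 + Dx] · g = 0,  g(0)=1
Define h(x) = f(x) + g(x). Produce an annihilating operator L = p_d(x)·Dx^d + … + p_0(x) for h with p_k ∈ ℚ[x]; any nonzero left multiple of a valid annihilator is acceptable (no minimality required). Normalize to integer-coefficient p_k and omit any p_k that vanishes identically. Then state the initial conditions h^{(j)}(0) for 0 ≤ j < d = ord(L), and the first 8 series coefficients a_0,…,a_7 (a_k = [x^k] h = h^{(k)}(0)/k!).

f: a_k = 2, 0, -16, 0, 64/3, 0, -512/45, 0, …
g: a_k = 1, 3, 9/2, 9/2, 27/8, 81/40, 81/80, 243/560, …
L₀ := lclm(L_f,L_g); ord L₀ ≤ 2+1.
L = -48 + 16·Dx - 3·Dx^2 + Dx^3  (order 3).
h: a_k = 3, 3, -23/2, 9/2, 593/24, 81/40, -7463/720, 243/560, …
ICs: h(0) = 3, h′(0) = 3, h′′(0) = -23.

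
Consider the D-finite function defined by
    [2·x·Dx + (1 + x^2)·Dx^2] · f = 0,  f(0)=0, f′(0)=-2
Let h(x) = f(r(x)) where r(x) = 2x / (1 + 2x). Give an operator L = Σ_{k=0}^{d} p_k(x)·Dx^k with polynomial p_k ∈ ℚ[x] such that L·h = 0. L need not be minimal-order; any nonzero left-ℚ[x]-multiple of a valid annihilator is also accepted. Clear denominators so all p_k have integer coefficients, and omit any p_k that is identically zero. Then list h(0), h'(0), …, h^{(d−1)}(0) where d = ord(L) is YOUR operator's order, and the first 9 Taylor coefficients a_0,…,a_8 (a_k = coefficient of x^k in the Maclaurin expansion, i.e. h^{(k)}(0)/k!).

f: a_k = 0, -2, 0, 2/3, 0, -2/5, 0, 2/7, 0, …
Substitute x→r, Dx→(1/r')Dx; clear ⇒ L₀.
L = (4 + 16·x)·Dx + (1 + 4·x + 8·x^2)·Dx^2  (order 2).
h: a_k = 0, -4, 8, -32/3, 0, 256/5, -512/3, 2048/7, 0, …
ICs: h(0) = 0, h′(0) = -4.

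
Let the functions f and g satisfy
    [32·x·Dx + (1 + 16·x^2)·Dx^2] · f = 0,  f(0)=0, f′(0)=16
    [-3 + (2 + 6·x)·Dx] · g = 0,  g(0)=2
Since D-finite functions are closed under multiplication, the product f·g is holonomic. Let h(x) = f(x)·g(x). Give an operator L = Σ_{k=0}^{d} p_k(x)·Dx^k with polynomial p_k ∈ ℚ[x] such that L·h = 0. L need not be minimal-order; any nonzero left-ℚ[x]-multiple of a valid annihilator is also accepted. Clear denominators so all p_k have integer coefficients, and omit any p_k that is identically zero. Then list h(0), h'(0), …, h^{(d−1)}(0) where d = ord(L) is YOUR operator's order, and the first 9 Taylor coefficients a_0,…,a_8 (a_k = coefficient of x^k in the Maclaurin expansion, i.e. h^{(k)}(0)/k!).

L = (27 - 192·x - 144·x^2) + (-12 + 92·x + 576·x^2 + 576·x^3)·Dx + (4 + 24·x + 100·x^2 + 384·x^3 + 576·x^4)·Dx^2  (order 2).
h: a_k = 0, 32, 48, -620/3, -202, 34583/20, 95289/40, -22966919/1120, -56735583/2240, …
ICs: h(0) = 0, h′(0) = 32.

f: a_k = 0, 16, 0, -256/3, 0, 4096/5, 0, -65536/7, 0, …
g: a_k = 2, 3, -9/4, 27/8, -405/64, 1701/128, -15309/512, 72171/1024, -2814669/16384, …
f·g: L₀ = L_f ⊗_s L_g, ord ≤ 2·1.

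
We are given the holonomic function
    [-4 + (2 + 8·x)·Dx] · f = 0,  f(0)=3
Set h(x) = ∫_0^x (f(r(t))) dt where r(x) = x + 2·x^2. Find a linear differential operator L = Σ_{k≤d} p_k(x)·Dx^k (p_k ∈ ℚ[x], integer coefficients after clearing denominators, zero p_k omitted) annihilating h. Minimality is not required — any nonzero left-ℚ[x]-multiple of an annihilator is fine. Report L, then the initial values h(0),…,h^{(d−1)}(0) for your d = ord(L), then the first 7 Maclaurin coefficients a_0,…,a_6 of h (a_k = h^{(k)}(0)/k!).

L = (-2 - 8·x)·Dx + (1 + 4·x + 8·x^2)·Dx^2  (order 2).
h: a_k = 0, 3, 3, 2, -3, 18/5, -2, …
ICs: h(0) = 0, h′(0) = 3.

f: a_k = 3, 6, -6, 12, -30, 84, -252, …
L₀ from L_f via x↦r, Dx↦r'^{-1}Dx.
h=∫₀ˣh₀: take L = L₀·Dx.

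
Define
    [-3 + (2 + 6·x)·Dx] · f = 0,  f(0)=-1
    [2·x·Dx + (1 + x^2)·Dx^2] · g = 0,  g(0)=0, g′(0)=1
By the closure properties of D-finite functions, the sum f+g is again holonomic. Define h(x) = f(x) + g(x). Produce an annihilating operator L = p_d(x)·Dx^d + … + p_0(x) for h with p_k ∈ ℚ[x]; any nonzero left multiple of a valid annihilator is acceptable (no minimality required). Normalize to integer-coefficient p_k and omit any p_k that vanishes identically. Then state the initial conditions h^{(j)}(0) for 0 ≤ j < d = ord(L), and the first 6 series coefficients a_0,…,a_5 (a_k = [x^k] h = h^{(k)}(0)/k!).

L = (-12 - 90·x + 36·x^2 + 54·x^3)·Dx + (-35 - 48·x - 102·x^2 + 144·x^3 + 189·x^4)·Dx^2 + (-6 - 10·x + 36·x^2 + 44·x^3 + 42·x^4 + 54·x^5)·Dx^3  (order 3).
h: a_k = -1, -1/2, 9/8, -97/48, 405/128, -8249/1280, …
ICs: h(0) = -1, h′(0) = -1/2, h′′(0) = 9/4.

f: a_k = -1, -3/2, 9/8, -27/16, 405/128, -1701/256, …
g: a_k = 0, 1, 0, -1/3, 0, 1/5, …
Weyl lclm of L_f,L_g ⇒ L₀ (ord ≤ 3).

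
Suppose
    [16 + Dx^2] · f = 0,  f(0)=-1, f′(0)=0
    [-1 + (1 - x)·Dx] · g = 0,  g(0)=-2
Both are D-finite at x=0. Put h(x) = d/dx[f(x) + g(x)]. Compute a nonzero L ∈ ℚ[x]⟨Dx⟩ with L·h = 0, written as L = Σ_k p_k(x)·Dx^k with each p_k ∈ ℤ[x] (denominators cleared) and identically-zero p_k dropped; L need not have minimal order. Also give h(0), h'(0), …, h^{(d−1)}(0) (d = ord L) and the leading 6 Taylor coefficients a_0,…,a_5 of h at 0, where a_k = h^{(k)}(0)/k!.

L = (448 - 512·x + 256·x^2) + (-176 + 432·x - 384·x^2 + 128·x^3)·Dx + (28 - 32·x + 16·x^2)·Dx^2 + (-11 + 27·x - 24·x^2 + 8·x^3)·Dx^3  (order 3).
h: a_k = -2, 12, -6, -152/3, -10, 332/15, …
ICs: h(0) = -2, h′(0) = 12, h′′(0) = -12.

f: a_k = -1, 0, 8, 0, -32/3, 0, …
g: a_k = -2, -2, -2, -2, -2, -2, …
Sum ⇒ L₀ = lclm(L_f,L_g) in ℚ(x)⟨Dx⟩.
Differentiate: ansatz ord ≤ ord L₀ ⇒ L.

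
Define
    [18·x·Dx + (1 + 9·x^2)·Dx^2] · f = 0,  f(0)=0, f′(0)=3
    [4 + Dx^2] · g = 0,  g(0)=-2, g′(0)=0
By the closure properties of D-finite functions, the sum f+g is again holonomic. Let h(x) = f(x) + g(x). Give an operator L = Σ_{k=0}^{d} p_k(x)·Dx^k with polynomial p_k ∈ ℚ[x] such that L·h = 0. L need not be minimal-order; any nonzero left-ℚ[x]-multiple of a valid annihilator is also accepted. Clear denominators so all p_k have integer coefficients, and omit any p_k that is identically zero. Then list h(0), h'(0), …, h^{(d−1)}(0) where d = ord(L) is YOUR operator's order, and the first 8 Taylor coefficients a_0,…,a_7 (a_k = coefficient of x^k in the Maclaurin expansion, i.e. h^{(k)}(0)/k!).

f: a_k = 0, 3, 0, -9, 0, 243/5, 0, -2187/7, …
g: a_k = -2, 0, 4, 0, -4/3, 0, 8/45, 0, …
Weyl lclm of L_f,L_g ⇒ L₀ (ord ≤ 4).
L = (-3744·x + 37584·x^3 + 11664·x^5)·Dx + (-28 + 864·x^2 + 10692·x^4 + 5832·x^6)·Dx^2 + (-936·x + 9396·x^3 + 2916·x^5)·Dx^3 + (-7 + 216·x^2 + 2673·x^4 + 1458·x^6)·Dx^4  (order 4).
h: a_k = -2, 3, 4, -9, -4/3, 243/5, 8/45, -2187/7, …
ICs: h(0) = -2, h′(0) = 3, h′′(0) = 8, h′′′(0) = -54.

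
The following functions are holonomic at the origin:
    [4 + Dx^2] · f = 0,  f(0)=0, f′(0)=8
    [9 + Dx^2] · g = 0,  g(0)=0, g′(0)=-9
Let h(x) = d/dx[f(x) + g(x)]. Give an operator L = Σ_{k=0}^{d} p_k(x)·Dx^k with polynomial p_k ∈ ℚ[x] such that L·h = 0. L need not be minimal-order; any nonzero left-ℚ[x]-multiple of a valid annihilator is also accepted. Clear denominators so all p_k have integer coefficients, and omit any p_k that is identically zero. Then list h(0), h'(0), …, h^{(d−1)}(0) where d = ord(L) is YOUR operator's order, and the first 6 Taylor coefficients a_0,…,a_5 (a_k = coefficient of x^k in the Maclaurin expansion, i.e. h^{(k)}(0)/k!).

L = 36 + 13·Dx^2 + Dx^4  (order 4).
h: a_k = -1, 0, 49/2, 0, -601/24, 0, …
ICs: h(0) = -1, h′(0) = 0, h′′(0) = 49, h′′′(0) = 0.

f: a_k = 0, 8, 0, -16/3, 0, 16/15, …
g: a_k = 0, -9, 0, 27/2, 0, -243/40, …
h₀=f+g: left-lcm gives L₀, ord ≤ 4.
Differentiate: ansatz ord ≤ ord L₀ ⇒ L.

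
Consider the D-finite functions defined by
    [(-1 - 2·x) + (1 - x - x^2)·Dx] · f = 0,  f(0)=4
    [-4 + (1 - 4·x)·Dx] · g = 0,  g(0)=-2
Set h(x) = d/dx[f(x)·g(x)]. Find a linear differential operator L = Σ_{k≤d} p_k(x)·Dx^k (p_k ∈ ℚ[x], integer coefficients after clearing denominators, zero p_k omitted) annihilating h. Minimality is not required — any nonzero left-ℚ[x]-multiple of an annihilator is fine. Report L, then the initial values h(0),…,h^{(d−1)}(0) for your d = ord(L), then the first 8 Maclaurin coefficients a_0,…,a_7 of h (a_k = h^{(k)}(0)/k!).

f: a_k = 4, 4, 8, 12, 20, 32, 52, 84, …
g: a_k = -2, -8, -32, -128, -512, -2048, -8192, -32768, …
Product ⇒ symmetric product L₀, ord ≤ 1.
Derive L from L₀ (diff closure).
L = (44 - 114·x - 66·x^2 + 192·x^3 + 192·x^4) + (-5 + 31·x - 33·x^2 - 62·x^3 + 60·x^4 + 48·x^5)·Dx  (order 1).
h: a_k = -40, -352, -2184, -11808, -59360, -285552, -1333752, -6099328, …
ICs: h(0) = -40.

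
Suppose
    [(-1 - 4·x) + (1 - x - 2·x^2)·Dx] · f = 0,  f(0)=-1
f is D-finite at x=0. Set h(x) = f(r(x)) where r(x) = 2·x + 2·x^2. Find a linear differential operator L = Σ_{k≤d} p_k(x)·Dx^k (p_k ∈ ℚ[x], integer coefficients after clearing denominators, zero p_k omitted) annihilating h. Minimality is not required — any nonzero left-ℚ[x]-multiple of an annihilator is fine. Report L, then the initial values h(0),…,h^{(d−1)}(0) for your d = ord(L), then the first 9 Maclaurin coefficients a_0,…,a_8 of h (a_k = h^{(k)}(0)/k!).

L = (2 + 20·x + 48·x^2 + 32·x^3) + (-1 + 2·x + 10·x^2 + 16·x^3 + 8·x^4)·Dx  (order 1).
h: a_k = -1, -2, -14, -64, -308, -1496, -7208, -34816, -168112, …
ICs: h(0) = -1.

f: a_k = -1, -1, -3, -5, -11, -21, -43, -85, -171, …
f∘r: x↦r, Dx↦Dx/r' in L_f ⇒ L₀.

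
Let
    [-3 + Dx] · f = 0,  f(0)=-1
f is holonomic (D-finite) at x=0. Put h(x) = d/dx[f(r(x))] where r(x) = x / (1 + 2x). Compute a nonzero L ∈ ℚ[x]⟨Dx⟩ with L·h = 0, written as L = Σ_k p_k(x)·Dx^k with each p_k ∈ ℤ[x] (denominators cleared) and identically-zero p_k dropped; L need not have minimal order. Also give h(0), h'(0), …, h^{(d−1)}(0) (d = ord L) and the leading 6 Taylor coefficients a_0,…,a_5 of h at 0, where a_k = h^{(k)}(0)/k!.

L = (-1 - 8·x) + (-1 - 4·x - 4·x^2)·Dx  (order 1).
h: a_k = -3, 3, 9/2, -51/2, 519/8, -4743/40, …
ICs: h(0) = -3.

f: a_k = -1, -3, -9/2, -9/2, -27/8, -81/40, …
f∘r: x↦r, Dx↦Dx/r' in L_f ⇒ L₀.
Derive L from L₀ (diff closure).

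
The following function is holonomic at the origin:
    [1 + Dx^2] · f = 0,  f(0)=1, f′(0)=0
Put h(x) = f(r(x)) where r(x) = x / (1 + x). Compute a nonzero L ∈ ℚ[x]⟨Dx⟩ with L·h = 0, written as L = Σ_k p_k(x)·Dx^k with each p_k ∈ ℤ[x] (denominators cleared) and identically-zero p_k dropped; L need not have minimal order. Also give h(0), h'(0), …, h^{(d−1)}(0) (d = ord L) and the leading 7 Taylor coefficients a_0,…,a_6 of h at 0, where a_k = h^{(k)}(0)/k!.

L = 1 + (2 + 6·x + 6·x^2 + 2·x^3)·Dx + (1 + 4·x + 6·x^2 + 4·x^3 + x^4)·Dx^2  (order 2).
h: a_k = 1, 0, -1/2, 1, -35/24, 11/6, -1501/720, …
ICs: h(0) = 1, h′(0) = 0.

f: a_k = 1, 0, -1/2, 0, 1/24, 0, -1/720, …
h₀=f(r): pull back L_f along r ⇒ L₀.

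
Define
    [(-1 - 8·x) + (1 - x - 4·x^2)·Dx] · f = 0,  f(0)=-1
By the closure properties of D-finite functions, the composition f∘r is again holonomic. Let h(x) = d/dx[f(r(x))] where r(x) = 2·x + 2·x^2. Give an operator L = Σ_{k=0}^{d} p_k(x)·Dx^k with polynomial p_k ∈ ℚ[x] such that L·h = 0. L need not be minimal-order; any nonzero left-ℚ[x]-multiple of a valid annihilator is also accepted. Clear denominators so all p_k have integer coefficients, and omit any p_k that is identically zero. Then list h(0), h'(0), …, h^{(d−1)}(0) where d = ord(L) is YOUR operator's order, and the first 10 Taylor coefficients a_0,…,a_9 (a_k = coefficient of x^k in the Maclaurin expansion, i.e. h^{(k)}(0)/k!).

L = (22 + 204·x + 1260·x^2 + 4672·x^3 + 8736·x^4 + 7680·x^5 + 2560·x^6) + (-1 - 16·x + 6·x^2 + 420·x^3 + 1520·x^4 + 2400·x^5 + 1792·x^6 + 512·x^7)·Dx  (order 1).
h: a_k = -2, -44, -336, -2800, -20760, -149040, -1040256, -7107200, -47817504, -317702080, …
ICs: h(0) = -2.

f: a_k = -1, -1, -5, -9, -29, -65, -181, -441, -1165, -2929, …
Substitute x→r, Dx→(1/r')Dx; clear ⇒ L₀.
Differentiate: ansatz ord ≤ ord L₀ ⇒ L.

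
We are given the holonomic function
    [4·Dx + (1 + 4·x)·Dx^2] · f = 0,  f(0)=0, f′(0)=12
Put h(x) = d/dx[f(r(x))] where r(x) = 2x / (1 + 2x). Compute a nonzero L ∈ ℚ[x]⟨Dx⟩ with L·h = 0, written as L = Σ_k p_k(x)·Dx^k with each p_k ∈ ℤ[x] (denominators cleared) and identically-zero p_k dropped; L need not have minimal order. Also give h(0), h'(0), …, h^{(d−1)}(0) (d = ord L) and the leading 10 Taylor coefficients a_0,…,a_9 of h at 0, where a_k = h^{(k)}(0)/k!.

f: a_k = 0, 12, -24, 64, -192, 3072/5, -2048, 49152/7, -24576, 262144/3, …
L₀ from L_f via x↦r, Dx↦r'^{-1}Dx.
h=h₀': d/dx-closure on L₀ ⇒ L.
L = (12 + 40·x) + (1 + 12·x + 20·x^2)·Dx  (order 1).
h: a_k = 24, -288, 2976, -29952, 299904, -2999808, 29999616, -299999232, 2999998464, -29999996928, …
ICs: h(0) = 24.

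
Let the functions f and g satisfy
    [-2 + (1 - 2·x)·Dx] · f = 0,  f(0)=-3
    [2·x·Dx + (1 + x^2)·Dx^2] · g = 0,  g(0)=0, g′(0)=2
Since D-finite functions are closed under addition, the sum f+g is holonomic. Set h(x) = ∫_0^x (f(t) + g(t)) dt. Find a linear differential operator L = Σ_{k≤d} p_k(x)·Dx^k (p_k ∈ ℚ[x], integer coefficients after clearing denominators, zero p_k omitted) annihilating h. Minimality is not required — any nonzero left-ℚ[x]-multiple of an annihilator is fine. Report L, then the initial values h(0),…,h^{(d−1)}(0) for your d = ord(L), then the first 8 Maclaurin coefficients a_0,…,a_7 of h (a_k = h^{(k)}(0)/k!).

L = (-4 + 32·x + 12·x^2)·Dx^2 + (13 - 4·x + 25·x^2 + 12·x^3)·Dx^3 + (-2 + 3·x + 3·x^3 + 2·x^4)·Dx^4  (order 4).
h: a_k = 0, -3, -2, -4, -37/6, -48/5, -239/15, -192/7, …
ICs: h(0) = 0, h′(0) = -3, h′′(0) = -4, h′′′(0) = -24.

f: a_k = -3, -6, -12, -24, -48, -96, -192, -384, …
g: a_k = 0, 2, 0, -2/3, 0, 2/5, 0, -2/7, …
Weyl lclm of L_f,L_g ⇒ L₀ (ord ≤ 3).
Integrate: L := L₀·Dx.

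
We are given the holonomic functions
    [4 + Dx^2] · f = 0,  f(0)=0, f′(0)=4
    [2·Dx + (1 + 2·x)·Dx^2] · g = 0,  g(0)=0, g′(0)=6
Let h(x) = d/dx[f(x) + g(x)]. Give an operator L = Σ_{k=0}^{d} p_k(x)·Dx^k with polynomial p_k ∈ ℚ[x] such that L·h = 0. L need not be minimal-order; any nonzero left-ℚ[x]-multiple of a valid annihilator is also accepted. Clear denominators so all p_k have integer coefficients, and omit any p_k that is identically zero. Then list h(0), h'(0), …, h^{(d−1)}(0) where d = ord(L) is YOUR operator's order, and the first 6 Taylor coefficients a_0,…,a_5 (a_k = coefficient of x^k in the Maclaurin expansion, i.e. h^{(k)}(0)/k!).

L = (56 + 32·x + 32·x^2) + (12 + 40·x + 48·x^2 + 32·x^3)·Dx + (14 + 8·x + 8·x^2)·Dx^2 + (3 + 10·x + 12·x^2 + 8·x^3)·Dx^3  (order 3).
h: a_k = 10, -12, 16, -48, 296/3, -192, …
ICs: h(0) = 10, h′(0) = -12, h′′(0) = 32.

f: a_k = 0, 4, 0, -8/3, 0, 8/15, …
g: a_k = 0, 6, -6, 8, -12, 96/5, …
L₀ := lclm(L_f,L_g); ord L₀ ≤ 2+2.
Differentiate: ansatz ord ≤ ord L₀ ⇒ L.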